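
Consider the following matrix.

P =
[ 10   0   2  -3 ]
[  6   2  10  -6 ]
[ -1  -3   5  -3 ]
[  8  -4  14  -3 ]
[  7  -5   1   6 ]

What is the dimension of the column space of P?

Row reduce to echelon form.
R2 ← R2 − (3/5)·R1: [0, 2, 44/5, -21/5]
R3 ← R3 + (1/10)·R1: [0, -3, 26/5, -33/10]
R4 ← R4 − (4/5)·R1: [0, -4, 62/5, -3/5]
R5 ← R5 − (7/10)·R1: [0, -5, -2/5, 81/10]
R3 ← R3 + (3/2)·R2: [0, 0, 92/5, -48/5]
R4 ← R4 + (2)·R2: [0, 0, 30, -9]
R5 ← R5 + (5/2)·R2: [0, 0, 108/5, -12/5]
R4 ← R4 − (75/46)·R3: [0, 0, 0, 153/23]
R5 ← R5 − (27/23)·R3: [0, 0, 0, 204/23]
R5 ← R5 − (4/3)·R4: [0, 0, 0, 0]
Echelon form has 4 nonzero rows, so rank(P) = 4.
The column space has dimension equal to the rank: 4.

4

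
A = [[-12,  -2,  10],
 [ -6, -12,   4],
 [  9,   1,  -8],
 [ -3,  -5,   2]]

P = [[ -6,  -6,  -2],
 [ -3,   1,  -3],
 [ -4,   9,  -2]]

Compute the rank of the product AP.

First compute AP:
[[ 38, 160,  10],
 [ 56,  60,  40],
 [-25, -125,  -5],
 [ 25,  31,  17]]
Now row reduce the product.
R2 ← R2 − (28/19)·R1: [0, -3340/19, 480/19]
R3 ← R3 + (25/38)·R1: [0, -375/19, 30/19]
R4 ← R4 − (25/38)·R1: [0, -1411/19, 198/19]
R3 ← R3 − (75/668)·R2: [0, 0, -210/167]
R4 ← R4 − (1411/3340)·R2: [0, 0, -42/167]
R4 ← R4 − (1/5)·R3: [0, 0, 0]
3 nonzero rows, so rank(AP) = 3.

3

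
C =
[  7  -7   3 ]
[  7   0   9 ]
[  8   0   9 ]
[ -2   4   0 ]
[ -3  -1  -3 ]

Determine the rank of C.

3

Row reduce to echelon form.
R2 ← R2 − R1: [0, 7, 6]
R3 ← R3 − (8/7)·R1: [0, 8, 39/7]
R4 ← R4 + (2/7)·R1: [0, 2, 6/7]
R5 ← R5 + (3/7)·R1: [0, -4, -12/7]
R3 ← R3 − (8/7)·R2: [0, 0, -9/7]
R4 ← R4 − (2/7)·R2: [0, 0, -6/7]
R5 ← R5 + (4/7)·R2: [0, 0, 12/7]
R4 ← R4 − (2/3)·R3: [0, 0, 0]
R5 ← R5 + (4/3)·R3: [0, 0, 0]
Echelon form has 3 nonzero rows, so rank(C) = 3.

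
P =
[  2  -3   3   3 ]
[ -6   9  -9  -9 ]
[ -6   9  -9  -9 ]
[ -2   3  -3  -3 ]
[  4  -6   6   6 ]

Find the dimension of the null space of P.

3

Row reduce to echelon form.
R2 ← R2 + (3)·R1: [0, 0, 0, 0]
R3 ← R3 + (3)·R1: [0, 0, 0, 0]
R4 ← R4 + R1: [0, 0, 0, 0]
R5 ← R5 − (2)·R1: [0, 0, 0, 0]
1 nonzero row, so rank(P) = 1.
P has 4 columns; by rank–nullity, nullity = 4 − 1 = 3.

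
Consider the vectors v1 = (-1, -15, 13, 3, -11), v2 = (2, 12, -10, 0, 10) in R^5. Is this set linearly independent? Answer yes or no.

yes

Form the matrix with these vectors as rows and row reduce.
R2 ← R2 + (2)·R1: [0, -18, 16, 6, -12]
2 nonzero rows, so the 2 vectors span a space of dimension 2.
Since 2 = 2, the vectors are linearly independent.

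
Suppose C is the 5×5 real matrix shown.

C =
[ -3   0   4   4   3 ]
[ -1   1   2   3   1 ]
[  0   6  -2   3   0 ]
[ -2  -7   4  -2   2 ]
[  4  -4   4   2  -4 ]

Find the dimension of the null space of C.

Row reduce to echelon form.
R2 ← R2 − (1/3)·R1: [0, 1, 2/3, 5/3, 0]
R4 ← R4 − (2/3)·R1: [0, -7, 4/3, -14/3, 0]
R5 ← R5 + (4/3)·R1: [0, -4, 28/3, 22/3, 0]
R3 ← R3 − (6)·R2: [0, 0, -6, -7, 0]
R4 ← R4 + (7)·R2: [0, 0, 6, 7, 0]
R5 ← R5 + (4)·R2: [0, 0, 12, 14, 0]
R4 ← R4 + R3: [0, 0, 0, 0, 0]
R5 ← R5 + (2)·R3: [0, 0, 0, 0, 0]
3 nonzero rows, so rank(C) = 3.
C has 5 columns; by rank–nullity, nullity = 5 − 3 = 2.

2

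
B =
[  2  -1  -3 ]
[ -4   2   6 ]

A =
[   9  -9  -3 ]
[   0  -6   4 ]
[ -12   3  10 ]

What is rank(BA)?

First compute BA:
[[ 54, -21, -40],
 [-108,  42,  80]]
Now row reduce the product.
R2 ← R2 + (2)·R1: [0, 0, 0]
1 nonzero row, so rank(BA) = 1.

1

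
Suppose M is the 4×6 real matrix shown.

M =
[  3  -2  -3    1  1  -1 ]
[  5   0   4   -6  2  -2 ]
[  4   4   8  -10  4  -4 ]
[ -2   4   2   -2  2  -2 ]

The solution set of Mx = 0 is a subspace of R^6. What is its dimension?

Row reduce to echelon form.
R2 ← R2 − (5/3)·R1: [0, 10/3, 9, -23/3, 1/3, -1/3]
R3 ← R3 − (4/3)·R1: [0, 20/3, 12, -34/3, 8/3, -8/3]
R4 ← R4 + (2/3)·R1: [0, 8/3, 0, -4/3, 8/3, -8/3]
R3 ← R3 − (2)·R2: [0, 0, -6, 4, 2, -2]
R4 ← R4 − (4/5)·R2: [0, 0, -36/5, 24/5, 12/5, -12/5]
R4 ← R4 − (6/5)·R3: [0, 0, 0, 0, 0, 0]
3 nonzero rows, so rank(M) = 3.
M has 6 columns; by rank–nullity, nullity = 6 − 3 = 3.

3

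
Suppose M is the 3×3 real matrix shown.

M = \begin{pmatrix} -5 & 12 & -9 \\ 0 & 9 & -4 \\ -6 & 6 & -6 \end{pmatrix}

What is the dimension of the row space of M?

Row reduce to echelon form.
R3 ← R3 − (6/5)·R1: [0, -42/5, 24/5]
R3 ← R3 + (14/15)·R2: [0, 0, 16/15]
Echelon form has 3 nonzero rows, so rank(M) = 3.
The row space has dimension equal to the rank: 3.

3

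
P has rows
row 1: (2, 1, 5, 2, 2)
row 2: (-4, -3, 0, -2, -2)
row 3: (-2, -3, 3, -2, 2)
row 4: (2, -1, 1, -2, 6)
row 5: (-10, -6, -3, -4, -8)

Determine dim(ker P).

Row reduce to echelon form.
R2 ← R2 + (2)·R1: [0, -1, 10, 2, 2]
R3 ← R3 + R1: [0, -2, 8, 0, 4]
R4 ← R4 − R1: [0, -2, -4, -4, 4]
R5 ← R5 + (5)·R1: [0, -1, 22, 6, 2]
R3 ← R3 − (2)·R2: [0, 0, -12, -4, 0]
R4 ← R4 − (2)·R2: [0, 0, -24, -8, 0]
R5 ← R5 − R2: [0, 0, 12, 4, 0]
R4 ← R4 − (2)·R3: [0, 0, 0, 0, 0]
R5 ← R5 + R3: [0, 0, 0, 0, 0]
3 nonzero rows, so rank(P) = 3.
P has 5 columns; by rank–nullity, nullity = 5 − 3 = 2.

2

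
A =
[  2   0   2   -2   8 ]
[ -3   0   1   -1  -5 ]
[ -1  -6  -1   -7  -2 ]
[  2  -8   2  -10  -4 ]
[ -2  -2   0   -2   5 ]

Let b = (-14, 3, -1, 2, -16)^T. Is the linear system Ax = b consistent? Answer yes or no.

yes

Row reduce the augmented matrix [A | b].
R2 ← R2 + (3/2)·R1: [0, 0, 4, -4, 7, -18]
R3 ← R3 + (1/2)·R1: [0, -6, 0, -8, 2, -8]
R4 ← R4 − R1: [0, -8, 0, -8, -12, 16]
R5 ← R5 + R1: [0, -2, 2, -4, 13, -30]
Swap R2 ↔ R3
R4 ← R4 − (4/3)·R2: [0, 0, 0, 8/3, -44/3, 80/3]
R5 ← R5 − (1/3)·R2: [0, 0, 2, -4/3, 37/3, -82/3]
R5 ← R5 − (1/2)·R3: [0, 0, 0, 2/3, 53/6, -55/3]
R5 ← R5 − (1/4)·R4: [0, 0, 0, 0, 25/2, -25]
The echelon form has 5 nonzero rows, and every pivot lies in the first 5 columns, so rank(A) = rank([A|b]) = 5.
The system is consistent.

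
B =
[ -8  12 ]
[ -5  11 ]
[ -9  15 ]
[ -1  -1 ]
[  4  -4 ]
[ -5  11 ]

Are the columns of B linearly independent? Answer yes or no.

yes

Row reduce B to echelon form.
R2 ← R2 − (5/8)·R1: [0, 7/2]
R3 ← R3 − (9/8)·R1: [0, 3/2]
R4 ← R4 − (1/8)·R1: [0, -5/2]
R5 ← R5 + (1/2)·R1: [0, 2]
R6 ← R6 − (5/8)·R1: [0, 7/2]
R3 ← R3 − (3/7)·R2: [0, 0]
R4 ← R4 + (5/7)·R2: [0, 0]
R5 ← R5 − (4/7)·R2: [0, 0]
R6 ← R6 − R2: [0, 0]
2 pivots among 2 columns.
Every column is a pivot column, so the columns are linearly independent.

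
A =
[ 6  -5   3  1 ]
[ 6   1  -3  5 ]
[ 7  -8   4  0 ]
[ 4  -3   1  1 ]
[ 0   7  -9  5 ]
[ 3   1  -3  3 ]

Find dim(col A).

3

Row reduce to echelon form.
R2 ← R2 − R1: [0, 6, -6, 4]
R3 ← R3 − (7/6)·R1: [0, -13/6, 1/2, -7/6]
R4 ← R4 − (2/3)·R1: [0, 1/3, -1, 1/3]
R6 ← R6 − (1/2)·R1: [0, 7/2, -9/2, 5/2]
R3 ← R3 + (13/36)·R2: [0, 0, -5/3, 5/18]
R4 ← R4 − (1/18)·R2: [0, 0, -2/3, 1/9]
R5 ← R5 − (7/6)·R2: [0, 0, -2, 1/3]
R6 ← R6 − (7/12)·R2: [0, 0, -1, 1/6]
R4 ← R4 − (2/5)·R3: [0, 0, 0, 0]
R5 ← R5 − (6/5)·R3: [0, 0, 0, 0]
R6 ← R6 − (3/5)·R3: [0, 0, 0, 0]
Echelon form has 3 nonzero rows, so rank(A) = 3.
The column space has dimension equal to the rank: 3.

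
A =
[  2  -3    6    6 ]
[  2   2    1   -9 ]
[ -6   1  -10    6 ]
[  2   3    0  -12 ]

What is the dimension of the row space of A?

2

Row reduce to echelon form.
R2 ← R2 − R1: [0, 5, -5, -15]
R3 ← R3 + (3)·R1: [0, -8, 8, 24]
R4 ← R4 − R1: [0, 6, -6, -18]
R3 ← R3 + (8/5)·R2: [0, 0, 0, 0]
R4 ← R4 − (6/5)·R2: [0, 0, 0, 0]
Echelon form has 2 nonzero rows, so rank(A) = 2.
The row space has dimension equal to the rank: 2.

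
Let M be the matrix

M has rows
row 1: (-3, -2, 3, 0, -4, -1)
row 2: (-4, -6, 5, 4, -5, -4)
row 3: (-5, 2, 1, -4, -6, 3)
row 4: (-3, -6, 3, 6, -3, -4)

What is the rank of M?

Row reduce to echelon form.
R2 ← R2 − (4/3)·R1: [0, -10/3, 1, 4, 1/3, -8/3]
R3 ← R3 − (5/3)·R1: [0, 16/3, -4, -4, 2/3, 14/3]
R4 ← R4 − R1: [0, -4, 0, 6, 1, -3]
R3 ← R3 + (8/5)·R2: [0, 0, -12/5, 12/5, 6/5, 2/5]
R4 ← R4 − (6/5)·R2: [0, 0, -6/5, 6/5, 3/5, 1/5]
R4 ← R4 − (1/2)·R3: [0, 0, 0, 0, 0, 0]
Echelon form has 3 nonzero rows, so rank(M) = 3.

3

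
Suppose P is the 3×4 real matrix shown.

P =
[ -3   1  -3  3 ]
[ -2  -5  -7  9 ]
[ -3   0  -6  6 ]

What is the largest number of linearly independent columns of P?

3

Row reduce to echelon form.
R2 ← R2 − (2/3)·R1: [0, -17/3, -5, 7]
R3 ← R3 − R1: [0, -1, -3, 3]
R3 ← R3 − (3/17)·R2: [0, 0, -36/17, 30/17]
Echelon form has 3 nonzero rows, so rank(P) = 3.
The rank gives the maximum number of linearly independent columns: 3.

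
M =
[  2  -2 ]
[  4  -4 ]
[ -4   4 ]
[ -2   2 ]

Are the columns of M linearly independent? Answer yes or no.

no

Row reduce M to echelon form.
R2 ← R2 − (2)·R1: [0, 0]
R3 ← R3 + (2)·R1: [0, 0]
R4 ← R4 + R1: [0, 0]
1 pivot among 2 columns.
Only 1 < 2 pivot columns, so the columns are linearly dependent.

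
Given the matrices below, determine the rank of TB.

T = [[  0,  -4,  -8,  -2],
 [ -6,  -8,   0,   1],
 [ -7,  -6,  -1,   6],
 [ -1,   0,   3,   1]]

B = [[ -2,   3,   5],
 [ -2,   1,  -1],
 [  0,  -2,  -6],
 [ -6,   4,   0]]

2

First compute TB:
[[ 20,   4,  52],
 [ 22, -22, -22],
 [-10,  -1, -23],
 [ -4,  -5, -23]]
Now row reduce the product.
R2 ← R2 − (11/10)·R1: [0, -132/5, -396/5]
R3 ← R3 + (1/2)·R1: [0, 1, 3]
R4 ← R4 + (1/5)·R1: [0, -21/5, -63/5]
R3 ← R3 + (5/132)·R2: [0, 0, 0]
R4 ← R4 − (7/44)·R2: [0, 0, 0]
2 nonzero rows, so rank(TB) = 2.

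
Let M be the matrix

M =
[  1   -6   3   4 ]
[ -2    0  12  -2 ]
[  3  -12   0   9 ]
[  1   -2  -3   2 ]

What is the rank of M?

Row reduce to echelon form.
R2 ← R2 + (2)·R1: [0, -12, 18, 6]
R3 ← R3 − (3)·R1: [0, 6, -9, -3]
R4 ← R4 − R1: [0, 4, -6, -2]
R3 ← R3 + (1/2)·R2: [0, 0, 0, 0]
R4 ← R4 + (1/3)·R2: [0, 0, 0, 0]
Echelon form has 2 nonzero rows, so rank(M) = 2.

2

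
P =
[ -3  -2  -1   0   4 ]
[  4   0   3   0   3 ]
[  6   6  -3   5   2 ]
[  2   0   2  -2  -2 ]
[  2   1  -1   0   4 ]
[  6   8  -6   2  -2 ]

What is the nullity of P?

Row reduce to echelon form.
R2 ← R2 + (4/3)·R1: [0, -8/3, 5/3, 0, 25/3]
R3 ← R3 + (2)·R1: [0, 2, -5, 5, 10]
R4 ← R4 + (2/3)·R1: [0, -4/3, 4/3, -2, 2/3]
R5 ← R5 + (2/3)·R1: [0, -1/3, -5/3, 0, 20/3]
R6 ← R6 + (2)·R1: [0, 4, -8, 2, 6]
R3 ← R3 + (3/4)·R2: [0, 0, -15/4, 5, 65/4]
R4 ← R4 − (1/2)·R2: [0, 0, 1/2, -2, -7/2]
R5 ← R5 − (1/8)·R2: [0, 0, -15/8, 0, 45/8]
R6 ← R6 + (3/2)·R2: [0, 0, -11/2, 2, 37/2]
R4 ← R4 + (2/15)·R3: [0, 0, 0, -4/3, -4/3]
R5 ← R5 − (1/2)·R3: [0, 0, 0, -5/2, -5/2]
R6 ← R6 − (22/15)·R3: [0, 0, 0, -16/3, -16/3]
R5 ← R5 − (15/8)·R4: [0, 0, 0, 0, 0]
R6 ← R6 − (4)·R4: [0, 0, 0, 0, 0]
4 nonzero rows, so rank(P) = 4.
P has 5 columns; by rank–nullity, nullity = 5 − 4 = 1.

1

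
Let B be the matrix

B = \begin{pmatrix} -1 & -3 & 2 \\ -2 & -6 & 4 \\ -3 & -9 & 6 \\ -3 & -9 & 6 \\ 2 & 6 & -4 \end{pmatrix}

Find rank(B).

Row reduce to echelon form.
R2 ← R2 − (2)·R1: [0, 0, 0]
R3 ← R3 − (3)·R1: [0, 0, 0]
R4 ← R4 − (3)·R1: [0, 0, 0]
R5 ← R5 + (2)·R1: [0, 0, 0]
Echelon form has 1 nonzero row, so rank(B) = 1.

1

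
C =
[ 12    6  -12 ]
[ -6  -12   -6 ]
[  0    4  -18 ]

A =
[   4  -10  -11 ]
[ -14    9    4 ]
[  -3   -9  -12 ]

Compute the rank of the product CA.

3

First compute CA:
[[  0,  42,  36],
 [162,   6,  90],
 [ -2, 198, 232]]
Now row reduce the product.
Swap R1 ↔ R2
R3 ← R3 + (1/81)·R1: [0, 5348/27, 2098/9]
R3 ← R3 − (382/81)·R2: [0, 0, 190/3]
3 nonzero rows, so rank(CA) = 3.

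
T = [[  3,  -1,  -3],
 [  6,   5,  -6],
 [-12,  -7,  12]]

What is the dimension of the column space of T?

Row reduce to echelon form.
R2 ← R2 − (2)·R1: [0, 7, 0]
R3 ← R3 + (4)·R1: [0, -11, 0]
R3 ← R3 + (11/7)·R2: [0, 0, 0]
Echelon form has 2 nonzero rows, so rank(T) = 2.
The column space has dimension equal to the rank: 2.

2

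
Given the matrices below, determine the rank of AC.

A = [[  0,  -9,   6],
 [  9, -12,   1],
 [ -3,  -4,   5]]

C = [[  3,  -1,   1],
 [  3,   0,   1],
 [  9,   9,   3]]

First compute AC:
[[ 27,  54,   9],
 [  0,   0,   0],
 [ 24,  48,   8]]
Now row reduce the product.
R3 ← R3 − (8/9)·R1: [0, 0, 0]
1 nonzero row, so rank(AC) = 1.

1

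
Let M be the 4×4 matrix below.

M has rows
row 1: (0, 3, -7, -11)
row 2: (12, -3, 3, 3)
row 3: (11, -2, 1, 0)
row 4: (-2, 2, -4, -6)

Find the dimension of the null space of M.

Row reduce to echelon form.
Swap R1 ↔ R2
R3 ← R3 − (11/12)·R1: [0, 3/4, -7/4, -11/4]
R4 ← R4 + (1/6)·R1: [0, 3/2, -7/2, -11/2]
R3 ← R3 − (1/4)·R2: [0, 0, 0, 0]
R4 ← R4 − (1/2)·R2: [0, 0, 0, 0]
2 nonzero rows, so rank(M) = 2.
M has 4 columns; by rank–nullity, nullity = 4 − 2 = 2.

2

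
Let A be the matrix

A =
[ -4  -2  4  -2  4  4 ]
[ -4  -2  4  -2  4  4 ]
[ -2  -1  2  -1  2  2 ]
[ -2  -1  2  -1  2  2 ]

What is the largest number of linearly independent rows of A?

Row reduce to echelon form.
R2 ← R2 − R1: [0, 0, 0, 0, 0, 0]
R3 ← R3 − (1/2)·R1: [0, 0, 0, 0, 0, 0]
R4 ← R4 − (1/2)·R1: [0, 0, 0, 0, 0, 0]
Echelon form has 1 nonzero row, so rank(A) = 1.
The rank gives the maximum number of linearly independent rows: 1.

1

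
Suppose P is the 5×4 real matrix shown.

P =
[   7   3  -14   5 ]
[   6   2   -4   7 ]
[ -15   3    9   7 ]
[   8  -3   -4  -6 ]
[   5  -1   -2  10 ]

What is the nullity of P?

0

Row reduce to echelon form.
R2 ← R2 − (6/7)·R1: [0, -4/7, 8, 19/7]
R3 ← R3 + (15/7)·R1: [0, 66/7, -21, 124/7]
R4 ← R4 − (8/7)·R1: [0, -45/7, 12, -82/7]
R5 ← R5 − (5/7)·R1: [0, -22/7, 8, 45/7]
R3 ← R3 + (33/2)·R2: [0, 0, 111, 125/2]
R4 ← R4 − (45/4)·R2: [0, 0, -78, -169/4]
R5 ← R5 − (11/2)·R2: [0, 0, -36, -17/2]
R4 ← R4 + (26/37)·R3: [0, 0, 0, 247/148]
R5 ← R5 + (12/37)·R3: [0, 0, 0, 871/74]
R5 ← R5 − (134/19)·R4: [0, 0, 0, 0]
4 nonzero rows, so rank(P) = 4.
P has 4 columns; by rank–nullity, nullity = 4 − 4 = 0.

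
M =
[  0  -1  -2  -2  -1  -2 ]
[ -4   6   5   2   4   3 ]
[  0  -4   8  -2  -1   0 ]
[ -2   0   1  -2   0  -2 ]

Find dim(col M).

4

Row reduce to echelon form.
Swap R1 ↔ R2
R4 ← R4 − (1/2)·R1: [0, -3, -3/2, -3, -2, -7/2]
R3 ← R3 − (4)·R2: [0, 0, 16, 6, 3, 8]
R4 ← R4 − (3)·R2: [0, 0, 9/2, 3, 1, 5/2]
R4 ← R4 − (9/32)·R3: [0, 0, 0, 21/16, 5/32, 1/4]
Echelon form has 4 nonzero rows, so rank(M) = 4.
The column space has dimension equal to the rank: 4.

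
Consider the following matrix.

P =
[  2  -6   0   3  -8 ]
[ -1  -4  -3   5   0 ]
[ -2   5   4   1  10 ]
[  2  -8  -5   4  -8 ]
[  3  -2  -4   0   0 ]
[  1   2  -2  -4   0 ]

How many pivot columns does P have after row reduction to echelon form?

4

Row reduce to echelon form.
R2 ← R2 + (1/2)·R1: [0, -7, -3, 13/2, -4]
R3 ← R3 + R1: [0, -1, 4, 4, 2]
R4 ← R4 − R1: [0, -2, -5, 1, 0]
R5 ← R5 − (3/2)·R1: [0, 7, -4, -9/2, 12]
R6 ← R6 − (1/2)·R1: [0, 5, -2, -11/2, 4]
R3 ← R3 − (1/7)·R2: [0, 0, 31/7, 43/14, 18/7]
R4 ← R4 − (2/7)·R2: [0, 0, -29/7, -6/7, 8/7]
R5 ← R5 + R2: [0, 0, -7, 2, 8]
R6 ← R6 + (5/7)·R2: [0, 0, -29/7, -6/7, 8/7]
R4 ← R4 + (29/31)·R3: [0, 0, 0, 125/62, 110/31]
R5 ← R5 + (49/31)·R3: [0, 0, 0, 425/62, 374/31]
R6 ← R6 + (29/31)·R3: [0, 0, 0, 125/62, 110/31]
R5 ← R5 − (17/5)·R4: [0, 0, 0, 0, 0]
R6 ← R6 − R4: [0, 0, 0, 0, 0]
Echelon form has 4 nonzero rows, so rank(P) = 4.
Each nonzero row contributes one pivot column: 4 pivot columns.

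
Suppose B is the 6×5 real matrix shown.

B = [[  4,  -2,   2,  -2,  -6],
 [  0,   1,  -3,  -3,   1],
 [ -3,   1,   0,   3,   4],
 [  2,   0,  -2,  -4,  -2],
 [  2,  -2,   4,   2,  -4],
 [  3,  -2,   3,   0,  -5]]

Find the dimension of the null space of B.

Row reduce to echelon form.
R3 ← R3 + (3/4)·R1: [0, -1/2, 3/2, 3/2, -1/2]
R4 ← R4 − (1/2)·R1: [0, 1, -3, -3, 1]
R5 ← R5 − (1/2)·R1: [0, -1, 3, 3, -1]
R6 ← R6 − (3/4)·R1: [0, -1/2, 3/2, 3/2, -1/2]
R3 ← R3 + (1/2)·R2: [0, 0, 0, 0, 0]
R4 ← R4 − R2: [0, 0, 0, 0, 0]
R5 ← R5 + R2: [0, 0, 0, 0, 0]
R6 ← R6 + (1/2)·R2: [0, 0, 0, 0, 0]
2 nonzero rows, so rank(B) = 2.
B has 5 columns; by rank–nullity, nullity = 5 − 2 = 3.

3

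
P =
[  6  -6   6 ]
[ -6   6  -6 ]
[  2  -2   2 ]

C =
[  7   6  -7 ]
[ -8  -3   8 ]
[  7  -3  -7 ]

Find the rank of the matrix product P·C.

1

First compute PC:
[[132,  36, -132],
 [-132, -36, 132],
 [ 44,  12, -44]]
Now row reduce the product.
R2 ← R2 + R1: [0, 0, 0]
R3 ← R3 − (1/3)·R1: [0, 0, 0]
1 nonzero row, so rank(PC) = 1.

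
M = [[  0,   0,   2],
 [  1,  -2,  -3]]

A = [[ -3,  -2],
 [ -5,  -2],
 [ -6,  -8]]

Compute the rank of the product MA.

First compute MA:
[[-12, -16],
 [ 25,  26]]
Now row reduce the product.
R2 ← R2 + (25/12)·R1: [0, -22/3]
2 nonzero rows, so rank(MA) = 2.

2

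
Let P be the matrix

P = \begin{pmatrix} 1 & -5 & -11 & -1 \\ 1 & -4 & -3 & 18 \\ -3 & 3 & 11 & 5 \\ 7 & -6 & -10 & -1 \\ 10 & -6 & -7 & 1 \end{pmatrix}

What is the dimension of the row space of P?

4

Row reduce to echelon form.
R2 ← R2 − R1: [0, 1, 8, 19]
R3 ← R3 + (3)·R1: [0, -12, -22, 2]
R4 ← R4 − (7)·R1: [0, 29, 67, 6]
R5 ← R5 − (10)·R1: [0, 44, 103, 11]
R3 ← R3 + (12)·R2: [0, 0, 74, 230]
R4 ← R4 − (29)·R2: [0, 0, -165, -545]
R5 ← R5 − (44)·R2: [0, 0, -249, -825]
R4 ← R4 + (165/74)·R3: [0, 0, 0, -1190/37]
R5 ← R5 + (249/74)·R3: [0, 0, 0, -1890/37]
R5 ← R5 − (27/17)·R4: [0, 0, 0, 0]
Echelon form has 4 nonzero rows, so rank(P) = 4.
The row space has dimension equal to the rank: 4.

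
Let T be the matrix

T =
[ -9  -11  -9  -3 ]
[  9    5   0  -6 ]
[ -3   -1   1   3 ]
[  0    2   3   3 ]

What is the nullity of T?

Row reduce to echelon form.
R2 ← R2 + R1: [0, -6, -9, -9]
R3 ← R3 − (1/3)·R1: [0, 8/3, 4, 4]
R3 ← R3 + (4/9)·R2: [0, 0, 0, 0]
R4 ← R4 + (1/3)·R2: [0, 0, 0, 0]
2 nonzero rows, so rank(T) = 2.
T has 4 columns; by rank–nullity, nullity = 4 − 2 = 2.

2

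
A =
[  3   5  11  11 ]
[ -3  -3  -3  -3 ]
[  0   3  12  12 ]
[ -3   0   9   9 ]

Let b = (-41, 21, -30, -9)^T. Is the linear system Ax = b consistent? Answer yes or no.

yes

Row reduce the augmented matrix [A | b].
R2 ← R2 + R1: [0, 2, 8, 8, -20]
R4 ← R4 + R1: [0, 5, 20, 20, -50]
R3 ← R3 − (3/2)·R2: [0, 0, 0, 0, 0]
R4 ← R4 − (5/2)·R2: [0, 0, 0, 0, 0]
The echelon form has 2 nonzero rows, and every pivot lies in the first 4 columns, so rank(A) = rank([A|b]) = 2.
The system is consistent.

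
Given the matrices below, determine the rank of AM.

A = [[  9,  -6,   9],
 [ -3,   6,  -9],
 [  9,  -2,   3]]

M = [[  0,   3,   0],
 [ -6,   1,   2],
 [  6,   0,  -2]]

2

First compute AM:
[[ 90,  21, -30],
 [-90,  -3,  30],
 [ 30,  25, -10]]
Now row reduce the product.
R2 ← R2 + R1: [0, 18, 0]
R3 ← R3 − (1/3)·R1: [0, 18, 0]
R3 ← R3 − R2: [0, 0, 0]
2 nonzero rows, so rank(AM) = 2.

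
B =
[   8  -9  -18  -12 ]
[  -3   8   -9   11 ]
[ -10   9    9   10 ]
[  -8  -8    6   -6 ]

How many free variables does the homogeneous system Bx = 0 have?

0

Row reduce to echelon form.
R2 ← R2 + (3/8)·R1: [0, 37/8, -63/4, 13/2]
R3 ← R3 + (5/4)·R1: [0, -9/4, -27/2, -5]
R4 ← R4 + R1: [0, -17, -12, -18]
R3 ← R3 + (18/37)·R2: [0, 0, -783/37, -68/37]
R4 ← R4 + (136/37)·R2: [0, 0, -2586/37, 218/37]
R4 ← R4 − (862/261)·R3: [0, 0, 0, 3122/261]
4 nonzero rows, so rank(B) = 4.
B has 4 columns; by rank–nullity, nullity = 4 − 4 = 0.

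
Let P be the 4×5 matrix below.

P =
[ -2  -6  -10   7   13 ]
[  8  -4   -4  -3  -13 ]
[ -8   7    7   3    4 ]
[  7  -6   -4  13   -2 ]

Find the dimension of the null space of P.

1

Row reduce to echelon form.
R2 ← R2 + (4)·R1: [0, -28, -44, 25, 39]
R3 ← R3 − (4)·R1: [0, 31, 47, -25, -48]
R4 ← R4 + (7/2)·R1: [0, -27, -39, 75/2, 87/2]
R3 ← R3 + (31/28)·R2: [0, 0, -12/7, 75/28, -135/28]
R4 ← R4 − (27/28)·R2: [0, 0, 24/7, 375/28, 165/28]
R4 ← R4 + (2)·R3: [0, 0, 0, 75/4, -15/4]
4 nonzero rows, so rank(P) = 4.
P has 5 columns; by rank–nullity, nullity = 5 − 4 = 1.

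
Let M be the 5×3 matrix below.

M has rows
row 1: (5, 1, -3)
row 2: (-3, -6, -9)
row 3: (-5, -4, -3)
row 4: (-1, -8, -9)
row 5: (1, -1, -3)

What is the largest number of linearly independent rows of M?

Row reduce to echelon form.
R2 ← R2 + (3/5)·R1: [0, -27/5, -54/5]
R3 ← R3 + R1: [0, -3, -6]
R4 ← R4 + (1/5)·R1: [0, -39/5, -48/5]
R5 ← R5 − (1/5)·R1: [0, -6/5, -12/5]
R3 ← R3 − (5/9)·R2: [0, 0, 0]
R4 ← R4 − (13/9)·R2: [0, 0, 6]
R5 ← R5 − (2/9)·R2: [0, 0, 0]
Swap R3 ↔ R4
Echelon form has 3 nonzero rows, so rank(M) = 3.
The rank gives the maximum number of linearly independent rows: 3.

3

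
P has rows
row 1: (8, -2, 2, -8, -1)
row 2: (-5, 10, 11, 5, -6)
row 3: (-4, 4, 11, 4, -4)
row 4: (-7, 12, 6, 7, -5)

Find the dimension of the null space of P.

2

Row reduce to echelon form.
R2 ← R2 + (5/8)·R1: [0, 35/4, 49/4, 0, -53/8]
R3 ← R3 + (1/2)·R1: [0, 3, 12, 0, -9/2]
R4 ← R4 + (7/8)·R1: [0, 41/4, 31/4, 0, -47/8]
R3 ← R3 − (12/35)·R2: [0, 0, 39/5, 0, -78/35]
R4 ← R4 − (41/35)·R2: [0, 0, -33/5, 0, 66/35]
R4 ← R4 + (11/13)·R3: [0, 0, 0, 0, 0]
3 nonzero rows, so rank(P) = 3.
P has 5 columns; by rank–nullity, nullity = 5 − 3 = 2.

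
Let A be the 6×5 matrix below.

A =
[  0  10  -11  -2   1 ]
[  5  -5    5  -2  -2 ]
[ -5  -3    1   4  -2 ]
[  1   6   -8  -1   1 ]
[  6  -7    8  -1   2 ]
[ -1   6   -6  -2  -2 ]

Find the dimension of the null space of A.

Row reduce to echelon form.
Swap R1 ↔ R2
R3 ← R3 + R1: [0, -8, 6, 2, -4]
R4 ← R4 − (1/5)·R1: [0, 7, -9, -3/5, 7/5]
R5 ← R5 − (6/5)·R1: [0, -1, 2, 7/5, 22/5]
R6 ← R6 + (1/5)·R1: [0, 5, -5, -12/5, -12/5]
R3 ← R3 + (4/5)·R2: [0, 0, -14/5, 2/5, -16/5]
R4 ← R4 − (7/10)·R2: [0, 0, -13/10, 4/5, 7/10]
R5 ← R5 + (1/10)·R2: [0, 0, 9/10, 6/5, 9/2]
R6 ← R6 − (1/2)·R2: [0, 0, 1/2, -7/5, -29/10]
R4 ← R4 − (13/28)·R3: [0, 0, 0, 43/70, 153/70]
R5 ← R5 + (9/28)·R3: [0, 0, 0, 93/70, 243/70]
R6 ← R6 + (5/28)·R3: [0, 0, 0, -93/70, -243/70]
R5 ← R5 − (93/43)·R4: [0, 0, 0, 0, -54/43]
R6 ← R6 + (93/43)·R4: [0, 0, 0, 0, 54/43]
R6 ← R6 + R5: [0, 0, 0, 0, 0]
5 nonzero rows, so rank(A) = 5.
A has 5 columns; by rank–nullity, nullity = 5 − 5 = 0.

0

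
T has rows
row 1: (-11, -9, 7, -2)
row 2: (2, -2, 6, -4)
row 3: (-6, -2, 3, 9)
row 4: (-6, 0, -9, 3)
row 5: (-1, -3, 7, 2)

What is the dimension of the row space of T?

4

Row reduce to echelon form.
R2 ← R2 + (2/11)·R1: [0, -40/11, 80/11, -48/11]
R3 ← R3 − (6/11)·R1: [0, 32/11, -9/11, 111/11]
R4 ← R4 − (6/11)·R1: [0, 54/11, -141/11, 45/11]
R5 ← R5 − (1/11)·R1: [0, -24/11, 70/11, 24/11]
R3 ← R3 + (4/5)·R2: [0, 0, 5, 33/5]
R4 ← R4 + (27/20)·R2: [0, 0, -3, -9/5]
R5 ← R5 − (3/5)·R2: [0, 0, 2, 24/5]
R4 ← R4 + (3/5)·R3: [0, 0, 0, 54/25]
R5 ← R5 − (2/5)·R3: [0, 0, 0, 54/25]
R5 ← R5 − R4: [0, 0, 0, 0]
Echelon form has 4 nonzero rows, so rank(T) = 4.
The row space has dimension equal to the rank: 4.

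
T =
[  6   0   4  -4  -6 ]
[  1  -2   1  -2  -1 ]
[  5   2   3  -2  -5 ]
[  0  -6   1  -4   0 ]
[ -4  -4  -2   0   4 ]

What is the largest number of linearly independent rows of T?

2

Row reduce to echelon form.
R2 ← R2 − (1/6)·R1: [0, -2, 1/3, -4/3, 0]
R3 ← R3 − (5/6)·R1: [0, 2, -1/3, 4/3, 0]
R5 ← R5 + (2/3)·R1: [0, -4, 2/3, -8/3, 0]
R3 ← R3 + R2: [0, 0, 0, 0, 0]
R4 ← R4 − (3)·R2: [0, 0, 0, 0, 0]
R5 ← R5 − (2)·R2: [0, 0, 0, 0, 0]
Echelon form has 2 nonzero rows, so rank(T) = 2.
The rank gives the maximum number of linearly independent rows: 2.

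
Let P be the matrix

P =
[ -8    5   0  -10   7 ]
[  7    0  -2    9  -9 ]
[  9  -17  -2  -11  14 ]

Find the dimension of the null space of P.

Row reduce to echelon form.
R2 ← R2 + (7/8)·R1: [0, 35/8, -2, 1/4, -23/8]
R3 ← R3 + (9/8)·R1: [0, -91/8, -2, -89/4, 175/8]
R3 ← R3 + (13/5)·R2: [0, 0, -36/5, -108/5, 72/5]
3 nonzero rows, so rank(P) = 3.
P has 5 columns; by rank–nullity, nullity = 5 − 3 = 2.

2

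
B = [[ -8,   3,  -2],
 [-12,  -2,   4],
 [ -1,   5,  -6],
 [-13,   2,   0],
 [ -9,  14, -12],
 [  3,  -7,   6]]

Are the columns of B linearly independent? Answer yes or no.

Row reduce B to echelon form.
R2 ← R2 − (3/2)·R1: [0, -13/2, 7]
R3 ← R3 − (1/8)·R1: [0, 37/8, -23/4]
R4 ← R4 − (13/8)·R1: [0, -23/8, 13/4]
R5 ← R5 − (9/8)·R1: [0, 85/8, -39/4]
R6 ← R6 + (3/8)·R1: [0, -47/8, 21/4]
R3 ← R3 + (37/52)·R2: [0, 0, -10/13]
R4 ← R4 − (23/52)·R2: [0, 0, 2/13]
R5 ← R5 + (85/52)·R2: [0, 0, 22/13]
R6 ← R6 − (47/52)·R2: [0, 0, -14/13]
R4 ← R4 + (1/5)·R3: [0, 0, 0]
R5 ← R5 + (11/5)·R3: [0, 0, 0]
R6 ← R6 − (7/5)·R3: [0, 0, 0]
3 pivots among 3 columns.
Every column is a pivot column, so the columns are linearly independent.

yes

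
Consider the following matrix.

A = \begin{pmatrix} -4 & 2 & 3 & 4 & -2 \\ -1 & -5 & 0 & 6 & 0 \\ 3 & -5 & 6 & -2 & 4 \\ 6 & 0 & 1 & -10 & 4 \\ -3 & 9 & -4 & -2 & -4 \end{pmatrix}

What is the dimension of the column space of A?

Row reduce to echelon form.
R2 ← R2 − (1/4)·R1: [0, -11/2, -3/4, 5, 1/2]
R3 ← R3 + (3/4)·R1: [0, -7/2, 33/4, 1, 5/2]
R4 ← R4 + (3/2)·R1: [0, 3, 11/2, -4, 1]
R5 ← R5 − (3/4)·R1: [0, 15/2, -25/4, -5, -5/2]
R3 ← R3 − (7/11)·R2: [0, 0, 96/11, -24/11, 24/11]
R4 ← R4 + (6/11)·R2: [0, 0, 56/11, -14/11, 14/11]
R5 ← R5 + (15/11)·R2: [0, 0, -80/11, 20/11, -20/11]
R4 ← R4 − (7/12)·R3: [0, 0, 0, 0, 0]
R5 ← R5 + (5/6)·R3: [0, 0, 0, 0, 0]
Echelon form has 3 nonzero rows, so rank(A) = 3.
The column space has dimension equal to the rank: 3.

3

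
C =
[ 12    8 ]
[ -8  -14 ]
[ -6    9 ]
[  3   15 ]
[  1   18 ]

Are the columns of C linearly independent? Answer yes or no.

yes

Row reduce C to echelon form.
R2 ← R2 + (2/3)·R1: [0, -26/3]
R3 ← R3 + (1/2)·R1: [0, 13]
R4 ← R4 − (1/4)·R1: [0, 13]
R5 ← R5 − (1/12)·R1: [0, 52/3]
R3 ← R3 + (3/2)·R2: [0, 0]
R4 ← R4 + (3/2)·R2: [0, 0]
R5 ← R5 + (2)·R2: [0, 0]
2 pivots among 2 columns.
Every column is a pivot column, so the columns are linearly independent.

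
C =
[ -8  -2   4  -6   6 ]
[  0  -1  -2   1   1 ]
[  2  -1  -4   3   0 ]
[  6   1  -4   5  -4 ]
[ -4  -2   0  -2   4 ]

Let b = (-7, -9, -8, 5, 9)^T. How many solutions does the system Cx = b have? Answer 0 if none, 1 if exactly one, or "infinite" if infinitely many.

0

Row reduce the augmented matrix [C | b].
R3 ← R3 + (1/4)·R1: [0, -3/2, -3, 3/2, 3/2, -39/4]
R4 ← R4 + (3/4)·R1: [0, -1/2, -1, 1/2, 1/2, -1/4]
R5 ← R5 − (1/2)·R1: [0, -1, -2, 1, 1, 25/2]
R3 ← R3 − (3/2)·R2: [0, 0, 0, 0, 0, 15/4]
R4 ← R4 − (1/2)·R2: [0, 0, 0, 0, 0, 17/4]
R5 ← R5 − R2: [0, 0, 0, 0, 0, 43/2]
R4 ← R4 − (17/15)·R3: [0, 0, 0, 0, 0, 0]
R5 ← R5 − (86/15)·R3: [0, 0, 0, 0, 0, 0]
The echelon form has 3 nonzero rows; the last pivot sits in the augmented column, so rank(C) = 2 but rank([C|b]) = 3.
Since the ranks differ, the system is inconsistent.
It has no solutions.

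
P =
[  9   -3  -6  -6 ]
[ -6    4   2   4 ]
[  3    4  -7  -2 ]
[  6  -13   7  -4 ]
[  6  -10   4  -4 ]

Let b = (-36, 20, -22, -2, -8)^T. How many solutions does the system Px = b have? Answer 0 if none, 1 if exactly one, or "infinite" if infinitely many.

Row reduce the augmented matrix [P | b].
R2 ← R2 + (2/3)·R1: [0, 2, -2, 0, -4]
R3 ← R3 − (1/3)·R1: [0, 5, -5, 0, -10]
R4 ← R4 − (2/3)·R1: [0, -11, 11, 0, 22]
R5 ← R5 − (2/3)·R1: [0, -8, 8, 0, 16]
R3 ← R3 − (5/2)·R2: [0, 0, 0, 0, 0]
R4 ← R4 + (11/2)·R2: [0, 0, 0, 0, 0]
R5 ← R5 + (4)·R2: [0, 0, 0, 0, 0]
The echelon form has 2 nonzero rows, and every pivot lies in the first 4 columns, so rank(P) = rank([P|b]) = 2.
The system is consistent.
rank = 2 < 4 unknowns, so there are infinitely many solutions.

infinite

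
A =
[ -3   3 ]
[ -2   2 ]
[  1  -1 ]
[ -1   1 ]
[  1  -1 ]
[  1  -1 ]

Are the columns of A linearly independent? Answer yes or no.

no

Row reduce A to echelon form.
R2 ← R2 − (2/3)·R1: [0, 0]
R3 ← R3 + (1/3)·R1: [0, 0]
R4 ← R4 − (1/3)·R1: [0, 0]
R5 ← R5 + (1/3)·R1: [0, 0]
R6 ← R6 + (1/3)·R1: [0, 0]
1 pivot among 2 columns.
Only 1 < 2 pivot columns, so the columns are linearly dependent.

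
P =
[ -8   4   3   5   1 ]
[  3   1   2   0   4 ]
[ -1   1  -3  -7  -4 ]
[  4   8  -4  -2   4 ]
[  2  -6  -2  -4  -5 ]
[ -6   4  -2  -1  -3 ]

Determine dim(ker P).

1

Row reduce to echelon form.
R2 ← R2 + (3/8)·R1: [0, 5/2, 25/8, 15/8, 35/8]
R3 ← R3 − (1/8)·R1: [0, 1/2, -27/8, -61/8, -33/8]
R4 ← R4 + (1/2)·R1: [0, 10, -5/2, 1/2, 9/2]
R5 ← R5 + (1/4)·R1: [0, -5, -5/4, -11/4, -19/4]
R6 ← R6 − (3/4)·R1: [0, 1, -17/4, -19/4, -15/4]
R3 ← R3 − (1/5)·R2: [0, 0, -4, -8, -5]
R4 ← R4 − (4)·R2: [0, 0, -15, -7, -13]
R5 ← R5 + (2)·R2: [0, 0, 5, 1, 4]
R6 ← R6 − (2/5)·R2: [0, 0, -11/2, -11/2, -11/2]
R4 ← R4 − (15/4)·R3: [0, 0, 0, 23, 23/4]
R5 ← R5 + (5/4)·R3: [0, 0, 0, -9, -9/4]
R6 ← R6 − (11/8)·R3: [0, 0, 0, 11/2, 11/8]
R5 ← R5 + (9/23)·R4: [0, 0, 0, 0, 0]
R6 ← R6 − (11/46)·R4: [0, 0, 0, 0, 0]
4 nonzero rows, so rank(P) = 4.
P has 5 columns; by rank–nullity, nullity = 5 − 4 = 1.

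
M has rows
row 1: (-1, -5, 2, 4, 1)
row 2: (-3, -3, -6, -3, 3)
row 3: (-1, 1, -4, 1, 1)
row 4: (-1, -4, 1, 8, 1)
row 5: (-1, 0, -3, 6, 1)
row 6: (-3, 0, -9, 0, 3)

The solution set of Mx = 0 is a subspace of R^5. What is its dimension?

Row reduce to echelon form.
R2 ← R2 − (3)·R1: [0, 12, -12, -15, 0]
R3 ← R3 − R1: [0, 6, -6, -3, 0]
R4 ← R4 − R1: [0, 1, -1, 4, 0]
R5 ← R5 − R1: [0, 5, -5, 2, 0]
R6 ← R6 − (3)·R1: [0, 15, -15, -12, 0]
R3 ← R3 − (1/2)·R2: [0, 0, 0, 9/2, 0]
R4 ← R4 − (1/12)·R2: [0, 0, 0, 21/4, 0]
R5 ← R5 − (5/12)·R2: [0, 0, 0, 33/4, 0]
R6 ← R6 − (5/4)·R2: [0, 0, 0, 27/4, 0]
R4 ← R4 − (7/6)·R3: [0, 0, 0, 0, 0]
R5 ← R5 − (11/6)·R3: [0, 0, 0, 0, 0]
R6 ← R6 − (3/2)·R3: [0, 0, 0, 0, 0]
3 nonzero rows, so rank(M) = 3.
M has 5 columns; by rank–nullity, nullity = 5 − 3 = 2.

2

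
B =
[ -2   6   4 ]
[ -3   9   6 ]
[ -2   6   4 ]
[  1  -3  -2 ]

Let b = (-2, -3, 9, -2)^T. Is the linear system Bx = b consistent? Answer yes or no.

no

Row reduce the augmented matrix [B | b].
R2 ← R2 − (3/2)·R1: [0, 0, 0, 0]
R3 ← R3 − R1: [0, 0, 0, 11]
R4 ← R4 + (1/2)·R1: [0, 0, 0, -3]
Swap R2 ↔ R3
R4 ← R4 + (3/11)·R2: [0, 0, 0, 0]
The echelon form has 2 nonzero rows; the last pivot sits in the augmented column, so rank(B) = 1 but rank([B|b]) = 2.
Since the ranks differ, the system is inconsistent.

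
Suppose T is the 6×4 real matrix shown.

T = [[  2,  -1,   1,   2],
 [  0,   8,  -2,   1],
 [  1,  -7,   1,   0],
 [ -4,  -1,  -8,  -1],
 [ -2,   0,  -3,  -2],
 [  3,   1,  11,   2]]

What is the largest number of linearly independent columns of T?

4

Row reduce to echelon form.
R3 ← R3 − (1/2)·R1: [0, -13/2, 1/2, -1]
R4 ← R4 + (2)·R1: [0, -3, -6, 3]
R5 ← R5 + R1: [0, -1, -2, 0]
R6 ← R6 − (3/2)·R1: [0, 5/2, 19/2, -1]
R3 ← R3 + (13/16)·R2: [0, 0, -9/8, -3/16]
R4 ← R4 + (3/8)·R2: [0, 0, -27/4, 27/8]
R5 ← R5 + (1/8)·R2: [0, 0, -9/4, 1/8]
R6 ← R6 − (5/16)·R2: [0, 0, 81/8, -21/16]
R4 ← R4 − (6)·R3: [0, 0, 0, 9/2]
R5 ← R5 − (2)·R3: [0, 0, 0, 1/2]
R6 ← R6 + (9)·R3: [0, 0, 0, -3]
R5 ← R5 − (1/9)·R4: [0, 0, 0, 0]
R6 ← R6 + (2/3)·R4: [0, 0, 0, 0]
Echelon form has 4 nonzero rows, so rank(T) = 4.
The rank gives the maximum number of linearly independent columns: 4.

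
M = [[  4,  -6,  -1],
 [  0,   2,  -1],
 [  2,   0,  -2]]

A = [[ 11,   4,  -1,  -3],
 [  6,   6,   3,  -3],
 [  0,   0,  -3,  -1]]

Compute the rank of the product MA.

2

First compute MA:
[[  8, -20, -19,   7],
 [ 12,  12,   9,  -5],
 [ 22,   8,   4,  -4]]
Now row reduce the product.
R2 ← R2 − (3/2)·R1: [0, 42, 75/2, -31/2]
R3 ← R3 − (11/4)·R1: [0, 63, 225/4, -93/4]
R3 ← R3 − (3/2)·R2: [0, 0, 0, 0]
2 nonzero rows, so rank(MA) = 2.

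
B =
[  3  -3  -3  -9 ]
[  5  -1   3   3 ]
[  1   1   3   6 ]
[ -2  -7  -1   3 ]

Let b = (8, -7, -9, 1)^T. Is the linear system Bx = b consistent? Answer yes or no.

Row reduce the augmented matrix [B | b].
R2 ← R2 − (5/3)·R1: [0, 4, 8, 18, -61/3]
R3 ← R3 − (1/3)·R1: [0, 2, 4, 9, -35/3]
R4 ← R4 + (2/3)·R1: [0, -9, -3, -3, 19/3]
R3 ← R3 − (1/2)·R2: [0, 0, 0, 0, -3/2]
R4 ← R4 + (9/4)·R2: [0, 0, 15, 75/2, -473/12]
Swap R3 ↔ R4
The echelon form has 4 nonzero rows; the last pivot sits in the augmented column, so rank(B) = 3 but rank([B|b]) = 4.
Since the ranks differ, the system is inconsistent.

no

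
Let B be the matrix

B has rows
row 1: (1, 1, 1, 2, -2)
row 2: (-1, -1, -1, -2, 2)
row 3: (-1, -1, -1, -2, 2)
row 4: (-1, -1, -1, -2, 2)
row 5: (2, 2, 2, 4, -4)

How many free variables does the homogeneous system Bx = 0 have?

4

Row reduce to echelon form.
R2 ← R2 + R1: [0, 0, 0, 0, 0]
R3 ← R3 + R1: [0, 0, 0, 0, 0]
R4 ← R4 + R1: [0, 0, 0, 0, 0]
R5 ← R5 − (2)·R1: [0, 0, 0, 0, 0]
1 nonzero row, so rank(B) = 1.
B has 5 columns; by rank–nullity, nullity = 5 − 1 = 4.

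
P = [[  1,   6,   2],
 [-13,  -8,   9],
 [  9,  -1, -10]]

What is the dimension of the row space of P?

Row reduce to echelon form.
R2 ← R2 + (13)·R1: [0, 70, 35]
R3 ← R3 − (9)·R1: [0, -55, -28]
R3 ← R3 + (11/14)·R2: [0, 0, -1/2]
Echelon form has 3 nonzero rows, so rank(P) = 3.
The row space has dimension equal to the rank: 3.

3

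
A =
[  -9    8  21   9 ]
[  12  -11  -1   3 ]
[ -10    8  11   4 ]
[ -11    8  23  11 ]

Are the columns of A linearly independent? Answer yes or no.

no

Row reduce A to echelon form.
R2 ← R2 + (4/3)·R1: [0, -1/3, 27, 15]
R3 ← R3 − (10/9)·R1: [0, -8/9, -37/3, -6]
R4 ← R4 − (11/9)·R1: [0, -16/9, -8/3, 0]
R3 ← R3 − (8/3)·R2: [0, 0, -253/3, -46]
R4 ← R4 − (16/3)·R2: [0, 0, -440/3, -80]
R4 ← R4 − (40/23)·R3: [0, 0, 0, 0]
3 pivots among 4 columns.
Only 3 < 4 pivot columns, so the columns are linearly dependent.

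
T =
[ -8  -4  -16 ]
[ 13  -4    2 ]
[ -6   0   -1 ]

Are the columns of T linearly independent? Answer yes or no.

yes

Row reduce T to echelon form.
R2 ← R2 + (13/8)·R1: [0, -21/2, -24]
R3 ← R3 − (3/4)·R1: [0, 3, 11]
R3 ← R3 + (2/7)·R2: [0, 0, 29/7]
3 pivots among 3 columns.
Every column is a pivot column, so the columns are linearly independent.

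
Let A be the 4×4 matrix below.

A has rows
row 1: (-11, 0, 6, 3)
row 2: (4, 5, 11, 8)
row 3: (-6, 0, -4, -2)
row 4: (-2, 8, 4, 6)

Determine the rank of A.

3

Row reduce to echelon form.
R2 ← R2 + (4/11)·R1: [0, 5, 145/11, 100/11]
R3 ← R3 − (6/11)·R1: [0, 0, -80/11, -40/11]
R4 ← R4 − (2/11)·R1: [0, 8, 32/11, 60/11]
R4 ← R4 − (8/5)·R2: [0, 0, -200/11, -100/11]
R4 ← R4 − (5/2)·R3: [0, 0, 0, 0]
Echelon form has 3 nonzero rows, so rank(A) = 3.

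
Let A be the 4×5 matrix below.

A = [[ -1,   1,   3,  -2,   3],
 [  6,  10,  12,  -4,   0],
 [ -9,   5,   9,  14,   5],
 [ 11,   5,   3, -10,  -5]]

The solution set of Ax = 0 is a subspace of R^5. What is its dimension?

Row reduce to echelon form.
R2 ← R2 + (6)·R1: [0, 16, 30, -16, 18]
R3 ← R3 − (9)·R1: [0, -4, -18, 32, -22]
R4 ← R4 + (11)·R1: [0, 16, 36, -32, 28]
R3 ← R3 + (1/4)·R2: [0, 0, -21/2, 28, -35/2]
R4 ← R4 − R2: [0, 0, 6, -16, 10]
R4 ← R4 + (4/7)·R3: [0, 0, 0, 0, 0]
3 nonzero rows, so rank(A) = 3.
A has 5 columns; by rank–nullity, nullity = 5 − 3 = 2.

2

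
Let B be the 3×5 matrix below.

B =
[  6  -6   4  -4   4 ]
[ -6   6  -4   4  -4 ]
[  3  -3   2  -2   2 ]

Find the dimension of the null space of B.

4

Row reduce to echelon form.
R2 ← R2 + R1: [0, 0, 0, 0, 0]
R3 ← R3 − (1/2)·R1: [0, 0, 0, 0, 0]
1 nonzero row, so rank(B) = 1.
B has 5 columns; by rank–nullity, nullity = 5 − 1 = 4.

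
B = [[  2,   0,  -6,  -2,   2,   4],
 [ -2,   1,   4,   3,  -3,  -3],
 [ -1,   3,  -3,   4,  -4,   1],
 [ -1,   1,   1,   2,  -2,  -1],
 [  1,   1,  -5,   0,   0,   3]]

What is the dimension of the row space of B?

2

Row reduce to echelon form.
R2 ← R2 + R1: [0, 1, -2, 1, -1, 1]
R3 ← R3 + (1/2)·R1: [0, 3, -6, 3, -3, 3]
R4 ← R4 + (1/2)·R1: [0, 1, -2, 1, -1, 1]
R5 ← R5 − (1/2)·R1: [0, 1, -2, 1, -1, 1]
R3 ← R3 − (3)·R2: [0, 0, 0, 0, 0, 0]
R4 ← R4 − R2: [0, 0, 0, 0, 0, 0]
R5 ← R5 − R2: [0, 0, 0, 0, 0, 0]
Echelon form has 2 nonzero rows, so rank(B) = 2.
The row space has dimension equal to the rank: 2.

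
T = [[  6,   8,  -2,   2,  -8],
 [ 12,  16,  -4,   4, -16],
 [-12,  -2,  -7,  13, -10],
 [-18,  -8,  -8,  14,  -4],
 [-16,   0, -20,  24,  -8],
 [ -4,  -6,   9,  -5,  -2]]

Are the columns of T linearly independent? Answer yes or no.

Row reduce T to echelon form.
R2 ← R2 − (2)·R1: [0, 0, 0, 0, 0]
R3 ← R3 + (2)·R1: [0, 14, -11, 17, -26]
R4 ← R4 + (3)·R1: [0, 16, -14, 20, -28]
R5 ← R5 + (8/3)·R1: [0, 64/3, -76/3, 88/3, -88/3]
R6 ← R6 + (2/3)·R1: [0, -2/3, 23/3, -11/3, -22/3]
Swap R2 ↔ R3
R4 ← R4 − (8/7)·R2: [0, 0, -10/7, 4/7, 12/7]
R5 ← R5 − (32/21)·R2: [0, 0, -60/7, 24/7, 72/7]
R6 ← R6 + (1/21)·R2: [0, 0, 50/7, -20/7, -60/7]
Swap R3 ↔ R4
R5 ← R5 − (6)·R3: [0, 0, 0, 0, 0]
R6 ← R6 + (5)·R3: [0, 0, 0, 0, 0]
3 pivots among 5 columns.
Only 3 < 5 pivot columns, so the columns are linearly dependent.

no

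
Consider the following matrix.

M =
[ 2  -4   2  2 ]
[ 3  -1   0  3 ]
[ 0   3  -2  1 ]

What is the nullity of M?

1

Row reduce to echelon form.
R2 ← R2 − (3/2)·R1: [0, 5, -3, 0]
R3 ← R3 − (3/5)·R2: [0, 0, -1/5, 1]
3 nonzero rows, so rank(M) = 3.
M has 4 columns; by rank–nullity, nullity = 4 − 3 = 1.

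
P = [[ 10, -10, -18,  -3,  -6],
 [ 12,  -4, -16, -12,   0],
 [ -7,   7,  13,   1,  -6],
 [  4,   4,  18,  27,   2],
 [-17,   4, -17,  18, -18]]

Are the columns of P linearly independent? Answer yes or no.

Row reduce P to echelon form.
R2 ← R2 − (6/5)·R1: [0, 8, 28/5, -42/5, 36/5]
R3 ← R3 + (7/10)·R1: [0, 0, 2/5, -11/10, -51/5]
R4 ← R4 − (2/5)·R1: [0, 8, 126/5, 141/5, 22/5]
R5 ← R5 + (17/10)·R1: [0, -13, -238/5, 129/10, -141/5]
R4 ← R4 − R2: [0, 0, 98/5, 183/5, -14/5]
R5 ← R5 + (13/8)·R2: [0, 0, -77/2, -3/4, -33/2]
R4 ← R4 − (49)·R3: [0, 0, 0, 181/2, 497]
R5 ← R5 + (385/4)·R3: [0, 0, 0, -853/8, -3993/4]
R5 ← R5 + (853/724)·R4: [0, 0, 0, 0, -74698/181]
5 pivots among 5 columns.
Every column is a pivot column, so the columns are linearly independent.

yes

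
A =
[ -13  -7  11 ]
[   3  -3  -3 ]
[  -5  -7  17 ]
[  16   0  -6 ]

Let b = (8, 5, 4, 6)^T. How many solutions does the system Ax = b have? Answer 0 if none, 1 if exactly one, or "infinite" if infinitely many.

Row reduce the augmented matrix [A | b].
R2 ← R2 + (3/13)·R1: [0, -60/13, -6/13, 89/13]
R3 ← R3 − (5/13)·R1: [0, -56/13, 166/13, 12/13]
R4 ← R4 + (16/13)·R1: [0, -112/13, 98/13, 206/13]
R3 ← R3 − (14/15)·R2: [0, 0, 66/5, -82/15]
R4 ← R4 − (28/15)·R2: [0, 0, 42/5, 46/15]
R4 ← R4 − (7/11)·R3: [0, 0, 0, 72/11]
The echelon form has 4 nonzero rows; the last pivot sits in the augmented column, so rank(A) = 3 but rank([A|b]) = 4.
Since the ranks differ, the system is inconsistent.
It has no solutions.

0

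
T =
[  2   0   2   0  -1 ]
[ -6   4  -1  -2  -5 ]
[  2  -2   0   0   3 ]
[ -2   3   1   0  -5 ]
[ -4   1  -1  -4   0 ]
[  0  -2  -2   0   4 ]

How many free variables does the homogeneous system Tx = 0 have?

Row reduce to echelon form.
R2 ← R2 + (3)·R1: [0, 4, 5, -2, -8]
R3 ← R3 − R1: [0, -2, -2, 0, 4]
R4 ← R4 + R1: [0, 3, 3, 0, -6]
R5 ← R5 + (2)·R1: [0, 1, 3, -4, -2]
R3 ← R3 + (1/2)·R2: [0, 0, 1/2, -1, 0]
R4 ← R4 − (3/4)·R2: [0, 0, -3/4, 3/2, 0]
R5 ← R5 − (1/4)·R2: [0, 0, 7/4, -7/2, 0]
R6 ← R6 + (1/2)·R2: [0, 0, 1/2, -1, 0]
R4 ← R4 + (3/2)·R3: [0, 0, 0, 0, 0]
R5 ← R5 − (7/2)·R3: [0, 0, 0, 0, 0]
R6 ← R6 − R3: [0, 0, 0, 0, 0]
3 nonzero rows, so rank(T) = 3.
T has 5 columns; by rank–nullity, nullity = 5 − 3 = 2.

2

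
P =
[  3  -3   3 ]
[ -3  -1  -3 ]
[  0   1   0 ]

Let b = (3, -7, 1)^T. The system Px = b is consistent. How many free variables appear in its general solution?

Row reduce the augmented matrix [P | b].
R2 ← R2 + R1: [0, -4, 0, -4]
R3 ← R3 + (1/4)·R2: [0, 0, 0, 0]
The echelon form has 2 nonzero rows, and every pivot lies in the first 3 columns, so rank(P) = rank([P|b]) = 2.
The system is consistent.
Free variables = (unknowns) − (rank) = 3 − 2 = 1.

1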